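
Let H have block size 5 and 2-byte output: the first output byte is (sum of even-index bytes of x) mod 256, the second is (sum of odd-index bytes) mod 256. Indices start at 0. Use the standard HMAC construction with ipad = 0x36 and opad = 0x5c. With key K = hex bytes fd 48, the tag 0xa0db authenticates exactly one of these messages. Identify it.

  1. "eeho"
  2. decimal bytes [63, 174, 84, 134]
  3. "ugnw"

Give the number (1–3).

2

Key hex bytes fd 48 is 2 bytes ≤ B = 5; zero-pad to 5 bytes: K' = fd 48 00 00 00.
K' ⊕ ipad = cb 7e 36 36 36; K' ⊕ opad = a1 14 5c 5c 5c.
m1: inner = H(cb 7e 36 36 36 65 65 68 6f) = 0b 81; tag = H(a1 14 5c 5c 5c 0b 81) = da7b
m2: inner = H(cb 7e 36 36 36 3f ae 54 86) = 6b 47; tag = H(a1 14 5c 5c 5c 6b 47) = a0db ← matches
m3: inner = H(cb 7e 36 36 36 75 67 6e 77) = 15 97; tag = H(a1 14 5c 5c 5c 15 97) = f085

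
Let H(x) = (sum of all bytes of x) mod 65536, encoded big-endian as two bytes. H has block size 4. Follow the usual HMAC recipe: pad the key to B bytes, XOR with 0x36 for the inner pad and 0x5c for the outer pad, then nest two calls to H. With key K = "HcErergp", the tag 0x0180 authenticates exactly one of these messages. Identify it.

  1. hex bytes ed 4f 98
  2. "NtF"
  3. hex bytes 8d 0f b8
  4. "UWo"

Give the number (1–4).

3

Key "HcErergp" = 48 63 45 72 65 72 67 70 is 8 bytes > B = 4, so hash it first: H(key) = 03 10, then zero-pad to 4 bytes: K' = 03 10 00 00.
K' ⊕ ipad = 35 26 36 36; K' ⊕ opad = 5f 4c 5c 5c.
m1: inner = H(35 26 36 36 ed 4f 98) = 02 9b; tag = H(5f 4c 5c 5c 02 9b) = 0200
m2: inner = H(35 26 36 36 4e 74 46) = 01 cf; tag = H(5f 4c 5c 5c 01 cf) = 0233
m3: inner = H(35 26 36 36 8d 0f b8) = 02 1b; tag = H(5f 4c 5c 5c 02 1b) = 0180 ← matches
m4: inner = H(35 26 36 36 55 57 6f) = 01 e2; tag = H(5f 4c 5c 5c 01 e2) = 0246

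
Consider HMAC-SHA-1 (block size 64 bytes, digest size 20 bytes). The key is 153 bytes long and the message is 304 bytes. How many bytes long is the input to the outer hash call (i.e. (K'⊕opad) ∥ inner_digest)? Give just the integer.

84

Key is 153 > 64 bytes, so it is hashed to 20 bytes then zero-padded to 64: |K'| = 64.
Outer input = (K'⊕opad) ∥ H(inner) → 64 + 20 = 84 bytes.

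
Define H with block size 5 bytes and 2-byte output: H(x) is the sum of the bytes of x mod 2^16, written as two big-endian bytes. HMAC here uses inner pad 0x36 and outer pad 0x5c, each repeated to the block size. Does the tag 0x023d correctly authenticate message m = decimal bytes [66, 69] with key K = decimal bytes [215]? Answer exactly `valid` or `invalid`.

Key decimal bytes [215] = d7 is 1 byte ≤ B = 5; zero-pad to 5 bytes: K' = d7 00 00 00 00.
K' ⊕ ipad = e1 36 36 36 36; K' ⊕ opad = 8b 5c 5c 5c 5c.
Inner hash: sum = 225+54+54+54+54+66+69 = 576 → 02 40.
Outer hash (recomputed tag): sum = 139+92+92+92+92+2+64 = 573 → 02 3d.
Recomputed tag = 023d; claimed = 023d → match.

valid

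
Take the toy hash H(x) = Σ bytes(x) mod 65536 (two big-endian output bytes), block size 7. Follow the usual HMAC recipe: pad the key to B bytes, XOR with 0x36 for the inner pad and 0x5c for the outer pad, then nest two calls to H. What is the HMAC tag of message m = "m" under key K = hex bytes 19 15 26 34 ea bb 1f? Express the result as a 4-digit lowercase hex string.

03b5

Key hex bytes 19 15 26 34 ea bb 1f is exactly B = 7 bytes: K' = 19 15 26 34 ea bb 1f.
K' ⊕ ipad = 2f 23 10 02 dc 8d 29.  K' ⊕ opad = 45 49 7a 68 b6 e7 43.
Inner input = (K'⊕ipad) ∥ m = 2f 23 10 02 dc 8d 29 ∥ 6d.
Inner hash: sum = 47+35+16+2+220+141+41+109 = 611 → 02 63.
Outer input = (K'⊕opad) ∥ inner = 45 49 7a 68 b6 e7 43 ∥ 02 63.
Outer hash (tag): sum = 69+73+122+104+182+231+67+2+99 = 949 → 03 b5.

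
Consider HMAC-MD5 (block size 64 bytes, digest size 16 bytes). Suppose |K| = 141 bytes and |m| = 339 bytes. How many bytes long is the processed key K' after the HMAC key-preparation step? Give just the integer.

64

Key is 141 > 64 bytes, so it is hashed to 16 bytes then zero-padded to 64: |K'| = 64.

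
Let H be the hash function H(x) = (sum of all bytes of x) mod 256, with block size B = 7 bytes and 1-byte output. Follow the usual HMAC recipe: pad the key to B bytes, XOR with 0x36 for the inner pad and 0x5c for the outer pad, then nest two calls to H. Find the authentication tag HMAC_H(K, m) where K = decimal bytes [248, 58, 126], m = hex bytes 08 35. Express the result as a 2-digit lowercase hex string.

Key decimal bytes [248, 58, 126] = f8 3a 7e is 3 bytes ≤ B = 7; zero-pad to 7 bytes: K' = f8 3a 7e 00 00 00 00.
K' ⊕ ipad = ce 0c 48 36 36 36 36.  K' ⊕ opad = a4 66 22 5c 5c 5c 5c.
Inner input = (K'⊕ipad) ∥ m = ce 0c 48 36 36 36 36 ∥ 08 35.
Inner hash: sum = 206+12+72+54+54+54+54+8+53 = 567; mod 256 = 55 → 37.
Outer input = (K'⊕opad) ∥ inner = a4 66 22 5c 5c 5c 5c ∥ 37.
Outer hash (tag): sum = 164+102+34+92+92+92+92+55 = 723; mod 256 = 211 → d3.

d3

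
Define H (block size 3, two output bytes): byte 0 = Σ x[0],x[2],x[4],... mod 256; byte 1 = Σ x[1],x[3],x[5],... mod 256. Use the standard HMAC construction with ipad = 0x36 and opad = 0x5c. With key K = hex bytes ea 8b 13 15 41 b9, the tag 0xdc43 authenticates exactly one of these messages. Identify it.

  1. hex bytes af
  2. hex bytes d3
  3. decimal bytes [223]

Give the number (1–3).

Key hex bytes ea 8b 13 15 41 b9 is 6 bytes > B = 3, so hash it first: H(key) = 3e 59, then zero-pad to 3 bytes: K' = 3e 59 00.
K' ⊕ ipad = 08 6f 36; K' ⊕ opad = 62 05 5c.
m1: inner = H(08 6f 36 af) = 3e 1e; tag = H(62 05 5c 3e 1e) = dc43 ← matches
m2: inner = H(08 6f 36 d3) = 3e 42; tag = H(62 05 5c 3e 42) = 0043
m3: inner = H(08 6f 36 df) = 3e 4e; tag = H(62 05 5c 3e 4e) = 0c43

1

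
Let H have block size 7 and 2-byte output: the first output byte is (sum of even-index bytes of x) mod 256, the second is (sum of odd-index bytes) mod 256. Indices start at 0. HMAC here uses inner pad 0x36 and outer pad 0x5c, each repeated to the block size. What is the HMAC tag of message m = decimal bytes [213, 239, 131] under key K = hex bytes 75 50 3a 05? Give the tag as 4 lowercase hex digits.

6e6b

Key hex bytes 75 50 3a 05 is 4 bytes ≤ B = 7; zero-pad to 7 bytes: K' = 75 50 3a 05 00 00 00.
K' ⊕ ipad = 43 66 0c 33 36 36 36.  K' ⊕ opad = 29 0c 66 59 5c 5c 5c.
Inner input = (K'⊕ipad) ∥ m = 43 66 0c 33 36 36 36 ∥ d5 ef 83.
Inner hash: even-index sum = 426 mod 256 = 170; odd-index sum = 551 mod 256 = 39 → aa 27.
Outer input = (K'⊕opad) ∥ inner = 29 0c 66 59 5c 5c 5c ∥ aa 27.
Outer hash (tag): even-index sum = 366 mod 256 = 110; odd-index sum = 363 mod 256 = 107 → 6e 6b.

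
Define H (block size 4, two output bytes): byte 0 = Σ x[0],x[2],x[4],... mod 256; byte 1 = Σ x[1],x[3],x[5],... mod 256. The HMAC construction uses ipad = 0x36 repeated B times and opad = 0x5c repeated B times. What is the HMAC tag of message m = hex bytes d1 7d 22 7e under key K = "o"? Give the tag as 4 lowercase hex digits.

111f

Key "o" = 6f is 1 byte ≤ B = 4; zero-pad to 4 bytes: K' = 6f 00 00 00.
K' ⊕ ipad = 59 36 36 36.  K' ⊕ opad = 33 5c 5c 5c.
Inner input = (K'⊕ipad) ∥ m = 59 36 36 36 ∥ d1 7d 22 7e.
Inner hash: even-index sum = 386 mod 256 = 130; odd-index sum = 359 mod 256 = 103 → 82 67.
Outer input = (K'⊕opad) ∥ inner = 33 5c 5c 5c ∥ 82 67.
Outer hash (tag): even-index sum = 273 mod 256 = 17; odd-index sum = 287 mod 256 = 31 → 11 1f.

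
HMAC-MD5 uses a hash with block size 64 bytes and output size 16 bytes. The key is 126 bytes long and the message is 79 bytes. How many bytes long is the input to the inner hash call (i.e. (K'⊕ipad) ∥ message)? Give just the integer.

143

Key is 126 > 64 bytes, so it is hashed to 16 bytes then zero-padded to 64: |K'| = 64.
Inner input = (K'⊕ipad) ∥ m → 64 + 79 = 143 bytes.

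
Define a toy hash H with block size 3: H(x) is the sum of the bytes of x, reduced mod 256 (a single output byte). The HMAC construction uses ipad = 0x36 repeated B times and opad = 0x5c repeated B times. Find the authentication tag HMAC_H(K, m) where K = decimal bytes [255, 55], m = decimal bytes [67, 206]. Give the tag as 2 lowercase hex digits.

Key decimal bytes [255, 55] = ff 37 is 2 bytes ≤ B = 3; zero-pad to 3 bytes: K' = ff 37 00.
K' ⊕ ipad = c9 01 36.  K' ⊕ opad = a3 6b 5c.
Inner input = (K'⊕ipad) ∥ m = c9 01 36 ∥ 43 ce.
Inner hash: sum = 201+1+54+67+206 = 529; mod 256 = 17 → 11.
Outer input = (K'⊕opad) ∥ inner = a3 6b 5c ∥ 11.
Outer hash (tag): sum = 163+107+92+17 = 379; mod 256 = 123 → 7b.

7b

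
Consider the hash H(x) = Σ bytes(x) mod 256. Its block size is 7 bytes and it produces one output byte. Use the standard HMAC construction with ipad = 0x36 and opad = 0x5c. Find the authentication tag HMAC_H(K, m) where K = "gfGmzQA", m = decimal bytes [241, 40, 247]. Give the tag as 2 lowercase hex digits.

Key "gfGmzQA" = 67 66 47 6d 7a 51 41 is exactly B = 7 bytes: K' = 67 66 47 6d 7a 51 41.
K' ⊕ ipad = 51 50 71 5b 4c 67 77.  K' ⊕ opad = 3b 3a 1b 31 26 0d 1d.
Inner input = (K'⊕ipad) ∥ m = 51 50 71 5b 4c 67 77 ∥ f1 28 f7.
Inner hash: sum = 81+80+113+91+76+103+119+241+40+247 = 1191; mod 256 = 167 → a7.
Outer input = (K'⊕opad) ∥ inner = 3b 3a 1b 31 26 0d 1d ∥ a7.
Outer hash (tag): sum = 59+58+27+49+38+13+29+167 = 440; mod 256 = 184 → b8.

b8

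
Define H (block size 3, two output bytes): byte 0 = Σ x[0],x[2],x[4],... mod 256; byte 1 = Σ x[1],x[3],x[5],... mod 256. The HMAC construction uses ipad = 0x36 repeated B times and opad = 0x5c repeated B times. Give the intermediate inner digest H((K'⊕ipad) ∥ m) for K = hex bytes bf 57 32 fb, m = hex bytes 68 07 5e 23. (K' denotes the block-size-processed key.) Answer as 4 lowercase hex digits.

272a

Key hex bytes bf 57 32 fb is 4 bytes > B = 3, so hash it first: H(key) = f1 52, then zero-pad to 3 bytes: K' = f1 52 00.
K' ⊕ ipad = c7 64 36.
Inner input = c7 64 36 ∥ 68 07 5e 23.
Inner hash: even-index sum = 295 mod 256 = 39; odd-index sum = 298 mod 256 = 42 → 27 2a.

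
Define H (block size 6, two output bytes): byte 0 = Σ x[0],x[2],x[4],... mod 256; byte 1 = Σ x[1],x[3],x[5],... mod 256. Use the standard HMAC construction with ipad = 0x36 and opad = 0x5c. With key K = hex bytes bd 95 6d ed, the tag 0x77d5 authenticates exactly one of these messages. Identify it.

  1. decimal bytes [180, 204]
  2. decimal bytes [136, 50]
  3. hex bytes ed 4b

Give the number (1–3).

3

Key hex bytes bd 95 6d ed is 4 bytes ≤ B = 6; zero-pad to 6 bytes: K' = bd 95 6d ed 00 00.
K' ⊕ ipad = 8b a3 5b db 36 36; K' ⊕ opad = e1 c9 31 b1 5c 5c.
m1: inner = H(8b a3 5b db 36 36 b4 cc) = d0 80; tag = H(e1 c9 31 b1 5c 5c d0 80) = 3e56
m2: inner = H(8b a3 5b db 36 36 88 32) = a4 e6; tag = H(e1 c9 31 b1 5c 5c a4 e6) = 12bc
m3: inner = H(8b a3 5b db 36 36 ed 4b) = 09 ff; tag = H(e1 c9 31 b1 5c 5c 09 ff) = 77d5 ← matches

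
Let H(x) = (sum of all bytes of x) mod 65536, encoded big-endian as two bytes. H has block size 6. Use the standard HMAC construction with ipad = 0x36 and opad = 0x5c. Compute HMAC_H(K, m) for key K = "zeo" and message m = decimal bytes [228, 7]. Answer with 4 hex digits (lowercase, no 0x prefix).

022d

Key "zeo" = 7a 65 6f is 3 bytes ≤ B = 6; zero-pad to 6 bytes: K' = 7a 65 6f 00 00 00.
K' ⊕ ipad = 4c 53 59 36 36 36.  K' ⊕ opad = 26 39 33 5c 5c 5c.
Inner input = (K'⊕ipad) ∥ m = 4c 53 59 36 36 36 ∥ e4 07.
Inner hash: sum = 76+83+89+54+54+54+228+7 = 645 → 02 85.
Outer input = (K'⊕opad) ∥ inner = 26 39 33 5c 5c 5c ∥ 02 85.
Outer hash (tag): sum = 38+57+51+92+92+92+2+133 = 557 → 02 2d.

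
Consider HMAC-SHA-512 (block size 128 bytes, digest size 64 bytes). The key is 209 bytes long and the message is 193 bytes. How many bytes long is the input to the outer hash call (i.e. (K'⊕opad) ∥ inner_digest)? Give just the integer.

Key is 209 > 128 bytes, so it is hashed to 64 bytes then zero-padded to 128: |K'| = 128.
Outer input = (K'⊕opad) ∥ H(inner) → 128 + 64 = 192 bytes.

192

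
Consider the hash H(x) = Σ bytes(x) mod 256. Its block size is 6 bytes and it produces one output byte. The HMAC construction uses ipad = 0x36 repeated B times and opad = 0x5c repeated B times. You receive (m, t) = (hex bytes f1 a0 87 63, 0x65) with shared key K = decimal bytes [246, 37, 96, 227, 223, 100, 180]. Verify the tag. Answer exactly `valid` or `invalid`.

Key decimal bytes [246, 37, 96, 227, 223, 100, 180] = f6 25 60 e3 df 64 b4 is 7 bytes > B = 6, so hash it first: H(key) = 55, then zero-pad to 6 bytes: K' = 55 00 00 00 00 00.
K' ⊕ ipad = 63 36 36 36 36 36; K' ⊕ opad = 09 5c 5c 5c 5c 5c.
Inner hash: sum = 99+54+54+54+54+54+241+160+135+99 = 1004; mod 256 = 236 → ec.
Outer hash (recomputed tag): sum = 9+92+92+92+92+92+236 = 705; mod 256 = 193 → c1.
Recomputed tag = c1; claimed = 65 → mismatch.

invalid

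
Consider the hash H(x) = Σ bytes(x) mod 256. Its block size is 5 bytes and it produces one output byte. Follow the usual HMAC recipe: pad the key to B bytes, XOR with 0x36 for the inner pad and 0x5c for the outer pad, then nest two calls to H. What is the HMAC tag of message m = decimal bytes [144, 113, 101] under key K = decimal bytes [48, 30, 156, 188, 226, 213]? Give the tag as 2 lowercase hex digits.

Key decimal bytes [48, 30, 156, 188, 226, 213] = 30 1e 9c bc e2 d5 is 6 bytes > B = 5, so hash it first: H(key) = 5d, then zero-pad to 5 bytes: K' = 5d 00 00 00 00.
K' ⊕ ipad = 6b 36 36 36 36.  K' ⊕ opad = 01 5c 5c 5c 5c.
Inner input = (K'⊕ipad) ∥ m = 6b 36 36 36 36 ∥ 90 71 65.
Inner hash: sum = 107+54+54+54+54+144+113+101 = 681; mod 256 = 169 → a9.
Outer input = (K'⊕opad) ∥ inner = 01 5c 5c 5c 5c ∥ a9.
Outer hash (tag): sum = 1+92+92+92+92+169 = 538; mod 256 = 26 → 1a.

1a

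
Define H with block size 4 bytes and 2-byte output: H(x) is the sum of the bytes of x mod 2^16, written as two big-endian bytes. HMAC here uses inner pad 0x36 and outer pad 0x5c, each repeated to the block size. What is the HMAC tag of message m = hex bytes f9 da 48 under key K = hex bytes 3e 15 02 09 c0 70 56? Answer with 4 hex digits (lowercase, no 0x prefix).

0260

Key hex bytes 3e 15 02 09 c0 70 56 is 7 bytes > B = 4, so hash it first: H(key) = 01 e4, then zero-pad to 4 bytes: K' = 01 e4 00 00.
K' ⊕ ipad = 37 d2 36 36.  K' ⊕ opad = 5d b8 5c 5c.
Inner input = (K'⊕ipad) ∥ m = 37 d2 36 36 ∥ f9 da 48.
Inner hash: sum = 55+210+54+54+249+218+72 = 912 → 03 90.
Outer input = (K'⊕opad) ∥ inner = 5d b8 5c 5c ∥ 03 90.
Outer hash (tag): sum = 93+184+92+92+3+144 = 608 → 02 60.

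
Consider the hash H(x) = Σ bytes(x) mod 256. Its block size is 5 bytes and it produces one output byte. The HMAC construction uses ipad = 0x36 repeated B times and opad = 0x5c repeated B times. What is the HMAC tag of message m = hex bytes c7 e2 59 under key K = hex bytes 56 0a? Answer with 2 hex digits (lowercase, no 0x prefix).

Key hex bytes 56 0a is 2 bytes ≤ B = 5; zero-pad to 5 bytes: K' = 56 0a 00 00 00.
K' ⊕ ipad = 60 3c 36 36 36.  K' ⊕ opad = 0a 56 5c 5c 5c.
Inner input = (K'⊕ipad) ∥ m = 60 3c 36 36 36 ∥ c7 e2 59.
Inner hash: sum = 96+60+54+54+54+199+226+89 = 832; mod 256 = 64 → 40.
Outer input = (K'⊕opad) ∥ inner = 0a 56 5c 5c 5c ∥ 40.
Outer hash (tag): sum = 10+86+92+92+92+64 = 436; mod 256 = 180 → b4.

b4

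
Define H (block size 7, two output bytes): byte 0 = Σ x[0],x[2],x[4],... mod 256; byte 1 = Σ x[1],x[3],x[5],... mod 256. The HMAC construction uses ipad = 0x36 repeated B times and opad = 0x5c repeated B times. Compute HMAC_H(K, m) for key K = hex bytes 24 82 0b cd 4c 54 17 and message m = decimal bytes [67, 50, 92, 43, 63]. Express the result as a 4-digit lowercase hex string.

Key hex bytes 24 82 0b cd 4c 54 17 is exactly B = 7 bytes: K' = 24 82 0b cd 4c 54 17.
K' ⊕ ipad = 12 b4 3d fb 7a 62 21.  K' ⊕ opad = 78 de 57 91 10 08 4b.
Inner input = (K'⊕ipad) ∥ m = 12 b4 3d fb 7a 62 21 ∥ 43 32 5c 2b 3f.
Inner hash: even-index sum = 327 mod 256 = 71; odd-index sum = 751 mod 256 = 239 → 47 ef.
Outer input = (K'⊕opad) ∥ inner = 78 de 57 91 10 08 4b ∥ 47 ef.
Outer hash (tag): even-index sum = 537 mod 256 = 25; odd-index sum = 446 mod 256 = 190 → 19 be.

19be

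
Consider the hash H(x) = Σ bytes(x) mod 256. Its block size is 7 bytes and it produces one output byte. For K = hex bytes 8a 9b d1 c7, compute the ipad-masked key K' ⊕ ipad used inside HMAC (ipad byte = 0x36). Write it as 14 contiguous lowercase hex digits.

bcade7f1363636

Key hex bytes 8a 9b d1 c7 is 4 bytes ≤ B = 7; zero-pad to 7 bytes: K' = 8a 9b d1 c7 00 00 00.
XOR each byte with 0x36: 8a⊕36=bc, 9b⊕36=ad, d1⊕36=e7, c7⊕36=f1, 00⊕36=36, 00⊕36=36, 00⊕36=36.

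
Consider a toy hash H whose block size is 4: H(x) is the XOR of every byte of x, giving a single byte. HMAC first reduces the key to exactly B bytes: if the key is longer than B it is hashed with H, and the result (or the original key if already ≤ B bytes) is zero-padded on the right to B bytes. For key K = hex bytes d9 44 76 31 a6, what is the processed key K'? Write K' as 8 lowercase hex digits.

7c000000

|K| = 5 > B = 4, so first hash the key.
H(K): XOR d9⊕44⊕76⊕31⊕a6 = 7c.
Zero-pad H(K) = 7c to 4 bytes: K' = 7c 00 00 00.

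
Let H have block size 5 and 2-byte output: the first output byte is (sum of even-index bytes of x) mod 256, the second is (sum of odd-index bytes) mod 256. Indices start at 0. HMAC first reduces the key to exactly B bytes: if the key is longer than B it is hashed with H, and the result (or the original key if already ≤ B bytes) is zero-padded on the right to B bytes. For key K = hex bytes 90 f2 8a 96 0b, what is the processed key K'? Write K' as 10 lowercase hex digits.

Key hex bytes 90 f2 8a 96 0b is exactly B = 5 bytes: K' = 90 f2 8a 96 0b.

90f28a960b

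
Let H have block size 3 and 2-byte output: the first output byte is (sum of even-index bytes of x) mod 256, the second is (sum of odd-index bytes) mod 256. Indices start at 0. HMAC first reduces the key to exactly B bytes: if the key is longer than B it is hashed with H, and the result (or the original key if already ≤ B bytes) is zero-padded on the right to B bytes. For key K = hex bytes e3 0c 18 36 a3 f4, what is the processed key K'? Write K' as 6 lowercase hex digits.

|K| = 6 > B = 3, so first hash the key.
H(K): even-index sum = 414 mod 256 = 158; odd-index sum = 310 mod 256 = 54 → 9e 36.
Zero-pad H(K) = 9e 36 to 3 bytes: K' = 9e 36 00.

9e3600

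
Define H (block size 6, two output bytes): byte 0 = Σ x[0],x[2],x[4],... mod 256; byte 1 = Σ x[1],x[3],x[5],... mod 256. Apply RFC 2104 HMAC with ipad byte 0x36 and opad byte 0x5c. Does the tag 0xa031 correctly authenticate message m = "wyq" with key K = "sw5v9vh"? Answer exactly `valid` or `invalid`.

valid

Key "sw5v9vh" = 73 77 35 76 39 76 68 is 7 bytes > B = 6, so hash it first: H(key) = 49 63, then zero-pad to 6 bytes: K' = 49 63 00 00 00 00.
K' ⊕ ipad = 7f 55 36 36 36 36; K' ⊕ opad = 15 3f 5c 5c 5c 5c.
Inner hash: even-index sum = 467 mod 256 = 211; odd-index sum = 314 mod 256 = 58 → d3 3a.
Outer hash (recomputed tag): even-index sum = 416 mod 256 = 160; odd-index sum = 305 mod 256 = 49 → a0 31.
Recomputed tag = a031; claimed = a031 → match.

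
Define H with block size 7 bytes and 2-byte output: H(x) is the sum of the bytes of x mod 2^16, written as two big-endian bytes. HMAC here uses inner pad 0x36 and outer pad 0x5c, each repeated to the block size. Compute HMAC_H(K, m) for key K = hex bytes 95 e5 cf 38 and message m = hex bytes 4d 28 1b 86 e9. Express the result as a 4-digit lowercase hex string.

Key hex bytes 95 e5 cf 38 is 4 bytes ≤ B = 7; zero-pad to 7 bytes: K' = 95 e5 cf 38 00 00 00.
K' ⊕ ipad = a3 d3 f9 0e 36 36 36.  K' ⊕ opad = c9 b9 93 64 5c 5c 5c.
Inner input = (K'⊕ipad) ∥ m = a3 d3 f9 0e 36 36 36 ∥ 4d 28 1b 86 e9.
Inner hash: sum = 163+211+249+14+54+54+54+77+40+27+134+233 = 1310 → 05 1e.
Outer input = (K'⊕opad) ∥ inner = c9 b9 93 64 5c 5c 5c ∥ 05 1e.
Outer hash (tag): sum = 201+185+147+100+92+92+92+5+30 = 944 → 03 b0.

03b0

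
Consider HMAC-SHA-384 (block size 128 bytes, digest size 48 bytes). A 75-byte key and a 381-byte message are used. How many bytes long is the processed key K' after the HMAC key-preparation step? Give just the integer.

128

Key is 75 ≤ 128 bytes, zero-padded: |K'| = 128.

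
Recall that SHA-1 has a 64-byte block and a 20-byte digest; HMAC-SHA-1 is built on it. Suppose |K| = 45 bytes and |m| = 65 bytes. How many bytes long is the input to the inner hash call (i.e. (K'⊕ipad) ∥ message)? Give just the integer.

129

Key is 45 ≤ 64 bytes, zero-padded: |K'| = 64.
Inner input = (K'⊕ipad) ∥ m → 64 + 65 = 129 bytes.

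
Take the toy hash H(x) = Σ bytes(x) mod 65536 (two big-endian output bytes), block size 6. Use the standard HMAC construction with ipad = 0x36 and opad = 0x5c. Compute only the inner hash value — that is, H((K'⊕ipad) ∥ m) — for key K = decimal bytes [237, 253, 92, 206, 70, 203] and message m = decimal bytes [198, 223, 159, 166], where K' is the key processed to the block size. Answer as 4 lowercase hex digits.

Key decimal bytes [237, 253, 92, 206, 70, 203] = ed fd 5c ce 46 cb is exactly B = 6 bytes: K' = ed fd 5c ce 46 cb.
K' ⊕ ipad = db cb 6a f8 70 fd.
Inner input = db cb 6a f8 70 fd ∥ c6 df 9f a6.
Inner hash: sum = 219+203+106+248+112+253+198+223+159+166 = 1887 → 07 5f.

075f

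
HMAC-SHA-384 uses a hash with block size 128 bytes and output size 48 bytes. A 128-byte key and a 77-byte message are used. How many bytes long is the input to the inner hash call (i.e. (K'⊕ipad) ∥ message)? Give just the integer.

205

Key is 128 ≤ 128 bytes, zero-padded: |K'| = 128.
Inner input = (K'⊕ipad) ∥ m → 128 + 77 = 205 bytes.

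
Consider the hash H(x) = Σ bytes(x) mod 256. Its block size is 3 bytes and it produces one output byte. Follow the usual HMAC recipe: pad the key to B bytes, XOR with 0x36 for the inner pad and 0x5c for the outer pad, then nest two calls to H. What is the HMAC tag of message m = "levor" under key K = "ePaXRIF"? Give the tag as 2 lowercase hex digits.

Key "ePaXRIF" = 65 50 61 58 52 49 46 is 7 bytes > B = 3, so hash it first: H(key) = 4f, then zero-pad to 3 bytes: K' = 4f 00 00.
K' ⊕ ipad = 79 36 36.  K' ⊕ opad = 13 5c 5c.
Inner input = (K'⊕ipad) ∥ m = 79 36 36 ∥ 6c 65 76 6f 72.
Inner hash: sum = 121+54+54+108+101+118+111+114 = 781; mod 256 = 13 → 0d.
Outer input = (K'⊕opad) ∥ inner = 13 5c 5c ∥ 0d.
Outer hash (tag): sum = 19+92+92+13 = 216 → d8.

d8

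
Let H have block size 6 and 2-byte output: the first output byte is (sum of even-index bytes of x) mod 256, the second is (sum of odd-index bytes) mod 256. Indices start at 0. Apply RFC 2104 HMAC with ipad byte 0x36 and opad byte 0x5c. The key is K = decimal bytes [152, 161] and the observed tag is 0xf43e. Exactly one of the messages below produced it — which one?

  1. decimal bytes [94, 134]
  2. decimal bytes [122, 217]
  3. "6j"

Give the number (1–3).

Key decimal bytes [152, 161] = 98 a1 is 2 bytes ≤ B = 6; zero-pad to 6 bytes: K' = 98 a1 00 00 00 00.
K' ⊕ ipad = ae 97 36 36 36 36; K' ⊕ opad = c4 fd 5c 5c 5c 5c.
m1: inner = H(ae 97 36 36 36 36 5e 86) = 78 89; tag = H(c4 fd 5c 5c 5c 5c 78 89) = f43e ← matches
m2: inner = H(ae 97 36 36 36 36 7a d9) = 94 dc; tag = H(c4 fd 5c 5c 5c 5c 94 dc) = 1091
m3: inner = H(ae 97 36 36 36 36 36 6a) = 50 6d; tag = H(c4 fd 5c 5c 5c 5c 50 6d) = cc22

1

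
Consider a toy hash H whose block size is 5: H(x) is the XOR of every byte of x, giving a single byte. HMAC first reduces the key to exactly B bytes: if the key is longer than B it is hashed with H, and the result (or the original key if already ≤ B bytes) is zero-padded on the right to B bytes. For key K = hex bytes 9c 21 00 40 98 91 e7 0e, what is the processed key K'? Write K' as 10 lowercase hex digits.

1d00000000

|K| = 8 > B = 5, so first hash the key.
H(K): XOR 9c⊕21⊕00⊕40⊕98⊕91⊕e7⊕0e = 1d.
Zero-pad H(K) = 1d to 5 bytes: K' = 1d 00 00 00 00.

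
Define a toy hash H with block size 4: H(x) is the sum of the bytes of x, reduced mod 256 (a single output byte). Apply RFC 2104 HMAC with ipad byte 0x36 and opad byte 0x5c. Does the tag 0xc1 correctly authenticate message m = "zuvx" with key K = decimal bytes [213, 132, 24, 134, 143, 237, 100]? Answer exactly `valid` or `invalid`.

invalid

Key decimal bytes [213, 132, 24, 134, 143, 237, 100] = d5 84 18 86 8f ed 64 is 7 bytes > B = 4, so hash it first: H(key) = d7, then zero-pad to 4 bytes: K' = d7 00 00 00.
K' ⊕ ipad = e1 36 36 36; K' ⊕ opad = 8b 5c 5c 5c.
Inner hash: sum = 225+54+54+54+122+117+118+120 = 864; mod 256 = 96 → 60.
Outer hash (recomputed tag): sum = 139+92+92+92+96 = 511; mod 256 = 255 → ff.
Recomputed tag = ff; claimed = c1 → mismatch.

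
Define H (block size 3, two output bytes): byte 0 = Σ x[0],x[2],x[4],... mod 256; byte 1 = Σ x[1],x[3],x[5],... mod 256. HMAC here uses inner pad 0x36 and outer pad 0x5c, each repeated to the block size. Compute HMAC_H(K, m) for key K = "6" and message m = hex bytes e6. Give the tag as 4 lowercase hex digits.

e292

Key "6" = 36 is 1 byte ≤ B = 3; zero-pad to 3 bytes: K' = 36 00 00.
K' ⊕ ipad = 00 36 36.  K' ⊕ opad = 6a 5c 5c.
Inner input = (K'⊕ipad) ∥ m = 00 36 36 ∥ e6.
Inner hash: even-index sum = 54 mod 256 = 54; odd-index sum = 284 mod 256 = 28 → 36 1c.
Outer input = (K'⊕opad) ∥ inner = 6a 5c 5c ∥ 36 1c.
Outer hash (tag): even-index sum = 226 mod 256 = 226; odd-index sum = 146 mod 256 = 146 → e2 92.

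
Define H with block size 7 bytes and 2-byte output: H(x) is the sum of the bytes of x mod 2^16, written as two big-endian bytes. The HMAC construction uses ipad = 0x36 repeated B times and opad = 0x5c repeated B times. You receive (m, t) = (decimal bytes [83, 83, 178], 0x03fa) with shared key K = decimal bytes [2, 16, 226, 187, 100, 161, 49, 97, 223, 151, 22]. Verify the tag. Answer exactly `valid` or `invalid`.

Key decimal bytes [2, 16, 226, 187, 100, 161, 49, 97, 223, 151, 22] = 02 10 e2 bb 64 a1 31 61 df 97 16 is 11 bytes > B = 7, so hash it first: H(key) = 04 d2, then zero-pad to 7 bytes: K' = 04 d2 00 00 00 00 00.
K' ⊕ ipad = 32 e4 36 36 36 36 36; K' ⊕ opad = 58 8e 5c 5c 5c 5c 5c.
Inner hash: sum = 50+228+54+54+54+54+54+83+83+178 = 892 → 03 7c.
Outer hash (recomputed tag): sum = 88+142+92+92+92+92+92+3+124 = 817 → 03 31.
Recomputed tag = 0331; claimed = 03fa → mismatch.

invalid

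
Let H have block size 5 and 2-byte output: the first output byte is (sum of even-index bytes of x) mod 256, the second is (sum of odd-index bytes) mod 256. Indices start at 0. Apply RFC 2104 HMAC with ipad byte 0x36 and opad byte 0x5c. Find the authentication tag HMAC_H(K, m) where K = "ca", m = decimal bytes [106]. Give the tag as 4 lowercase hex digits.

ee5a

Key "ca" = 63 61 is 2 bytes ≤ B = 5; zero-pad to 5 bytes: K' = 63 61 00 00 00.
K' ⊕ ipad = 55 57 36 36 36.  K' ⊕ opad = 3f 3d 5c 5c 5c.
Inner input = (K'⊕ipad) ∥ m = 55 57 36 36 36 ∥ 6a.
Inner hash: even-index sum = 193 mod 256 = 193; odd-index sum = 247 mod 256 = 247 → c1 f7.
Outer input = (K'⊕opad) ∥ inner = 3f 3d 5c 5c 5c ∥ c1 f7.
Outer hash (tag): even-index sum = 494 mod 256 = 238; odd-index sum = 346 mod 256 = 90 → ee 5a.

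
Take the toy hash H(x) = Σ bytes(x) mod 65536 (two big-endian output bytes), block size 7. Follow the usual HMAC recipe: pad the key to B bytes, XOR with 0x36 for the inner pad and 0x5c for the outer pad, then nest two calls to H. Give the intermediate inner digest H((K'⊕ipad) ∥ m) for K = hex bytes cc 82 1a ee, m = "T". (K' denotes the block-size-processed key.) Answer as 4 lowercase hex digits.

03a8

Key hex bytes cc 82 1a ee is 4 bytes ≤ B = 7; zero-pad to 7 bytes: K' = cc 82 1a ee 00 00 00.
K' ⊕ ipad = fa b4 2c d8 36 36 36.
Inner input = fa b4 2c d8 36 36 36 ∥ 54.
Inner hash: sum = 250+180+44+216+54+54+54+84 = 936 → 03 a8.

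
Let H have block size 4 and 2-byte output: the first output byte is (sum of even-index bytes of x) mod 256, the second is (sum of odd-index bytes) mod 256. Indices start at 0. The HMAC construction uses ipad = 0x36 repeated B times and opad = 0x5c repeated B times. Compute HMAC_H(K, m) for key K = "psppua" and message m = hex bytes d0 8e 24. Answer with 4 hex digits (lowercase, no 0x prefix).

Key "psppua" = 70 73 70 70 75 61 is 6 bytes > B = 4, so hash it first: H(key) = 55 44, then zero-pad to 4 bytes: K' = 55 44 00 00.
K' ⊕ ipad = 63 72 36 36.  K' ⊕ opad = 09 18 5c 5c.
Inner input = (K'⊕ipad) ∥ m = 63 72 36 36 ∥ d0 8e 24.
Inner hash: even-index sum = 397 mod 256 = 141; odd-index sum = 310 mod 256 = 54 → 8d 36.
Outer input = (K'⊕opad) ∥ inner = 09 18 5c 5c ∥ 8d 36.
Outer hash (tag): even-index sum = 242 mod 256 = 242; odd-index sum = 170 mod 256 = 170 → f2 aa.

f2aa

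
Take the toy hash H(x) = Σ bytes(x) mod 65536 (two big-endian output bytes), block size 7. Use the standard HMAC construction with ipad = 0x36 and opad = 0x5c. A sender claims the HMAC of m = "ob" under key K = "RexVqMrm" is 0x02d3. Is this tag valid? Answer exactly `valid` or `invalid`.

Key "RexVqMrm" = 52 65 78 56 71 4d 72 6d is 8 bytes > B = 7, so hash it first: H(key) = 03 22, then zero-pad to 7 bytes: K' = 03 22 00 00 00 00 00.
K' ⊕ ipad = 35 14 36 36 36 36 36; K' ⊕ opad = 5f 7e 5c 5c 5c 5c 5c.
Inner hash: sum = 53+20+54+54+54+54+54+111+98 = 552 → 02 28.
Outer hash (recomputed tag): sum = 95+126+92+92+92+92+92+2+40 = 723 → 02 d3.
Recomputed tag = 02d3; claimed = 02d3 → match.

valid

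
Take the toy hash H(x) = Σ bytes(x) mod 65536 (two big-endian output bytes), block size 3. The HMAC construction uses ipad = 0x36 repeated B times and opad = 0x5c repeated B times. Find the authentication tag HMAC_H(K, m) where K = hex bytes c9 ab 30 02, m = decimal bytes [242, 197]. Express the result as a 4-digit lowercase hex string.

0269

Key hex bytes c9 ab 30 02 is 4 bytes > B = 3, so hash it first: H(key) = 01 a6, then zero-pad to 3 bytes: K' = 01 a6 00.
K' ⊕ ipad = 37 90 36.  K' ⊕ opad = 5d fa 5c.
Inner input = (K'⊕ipad) ∥ m = 37 90 36 ∥ f2 c5.
Inner hash: sum = 55+144+54+242+197 = 692 → 02 b4.
Outer input = (K'⊕opad) ∥ inner = 5d fa 5c ∥ 02 b4.
Outer hash (tag): sum = 93+250+92+2+180 = 617 → 02 69.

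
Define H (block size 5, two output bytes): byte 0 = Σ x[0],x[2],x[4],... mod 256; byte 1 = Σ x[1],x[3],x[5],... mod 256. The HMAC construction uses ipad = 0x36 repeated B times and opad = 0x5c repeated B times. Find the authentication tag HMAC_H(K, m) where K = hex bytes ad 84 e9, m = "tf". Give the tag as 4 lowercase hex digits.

Key hex bytes ad 84 e9 is 3 bytes ≤ B = 5; zero-pad to 5 bytes: K' = ad 84 e9 00 00.
K' ⊕ ipad = 9b b2 df 36 36.  K' ⊕ opad = f1 d8 b5 5c 5c.
Inner input = (K'⊕ipad) ∥ m = 9b b2 df 36 36 ∥ 74 66.
Inner hash: even-index sum = 534 mod 256 = 22; odd-index sum = 348 mod 256 = 92 → 16 5c.
Outer input = (K'⊕opad) ∥ inner = f1 d8 b5 5c 5c ∥ 16 5c.
Outer hash (tag): even-index sum = 606 mod 256 = 94; odd-index sum = 330 mod 256 = 74 → 5e 4a.

5e4a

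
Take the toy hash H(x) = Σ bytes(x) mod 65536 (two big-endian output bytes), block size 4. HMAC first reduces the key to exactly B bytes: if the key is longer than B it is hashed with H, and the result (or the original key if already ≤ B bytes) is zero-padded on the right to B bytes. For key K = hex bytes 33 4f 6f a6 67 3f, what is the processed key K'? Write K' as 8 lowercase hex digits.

023d0000

|K| = 6 > B = 4, so first hash the key.
H(K): sum = 51+79+111+166+103+63 = 573 → 02 3d.
Zero-pad H(K) = 02 3d to 4 bytes: K' = 02 3d 00 00.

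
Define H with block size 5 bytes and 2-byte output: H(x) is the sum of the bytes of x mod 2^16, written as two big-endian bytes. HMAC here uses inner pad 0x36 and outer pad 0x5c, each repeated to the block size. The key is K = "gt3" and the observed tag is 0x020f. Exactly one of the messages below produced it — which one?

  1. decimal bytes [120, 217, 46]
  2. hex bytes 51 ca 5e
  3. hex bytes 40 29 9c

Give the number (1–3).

Key "gt3" = 67 74 33 is 3 bytes ≤ B = 5; zero-pad to 5 bytes: K' = 67 74 33 00 00.
K' ⊕ ipad = 51 42 05 36 36; K' ⊕ opad = 3b 28 6f 5c 5c.
m1: inner = H(51 42 05 36 36 78 d9 2e) = 02 83; tag = H(3b 28 6f 5c 5c 02 83) = 020f ← matches
m2: inner = H(51 42 05 36 36 51 ca 5e) = 02 7d; tag = H(3b 28 6f 5c 5c 02 7d) = 0209
m3: inner = H(51 42 05 36 36 40 29 9c) = 02 09; tag = H(3b 28 6f 5c 5c 02 09) = 0195

1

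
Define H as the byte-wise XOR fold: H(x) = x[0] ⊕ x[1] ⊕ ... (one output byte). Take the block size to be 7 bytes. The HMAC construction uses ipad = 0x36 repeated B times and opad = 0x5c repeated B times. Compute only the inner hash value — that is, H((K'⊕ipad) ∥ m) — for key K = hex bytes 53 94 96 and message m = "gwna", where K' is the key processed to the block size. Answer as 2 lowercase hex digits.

78

Key hex bytes 53 94 96 is 3 bytes ≤ B = 7; zero-pad to 7 bytes: K' = 53 94 96 00 00 00 00.
K' ⊕ ipad = 65 a2 a0 36 36 36 36.
Inner input = 65 a2 a0 36 36 36 36 ∥ 67 77 6e 61.
Inner hash: XOR 65⊕a2⊕a0⊕36⊕36⊕36⊕36⊕67⊕77⊕6e⊕61 = 78.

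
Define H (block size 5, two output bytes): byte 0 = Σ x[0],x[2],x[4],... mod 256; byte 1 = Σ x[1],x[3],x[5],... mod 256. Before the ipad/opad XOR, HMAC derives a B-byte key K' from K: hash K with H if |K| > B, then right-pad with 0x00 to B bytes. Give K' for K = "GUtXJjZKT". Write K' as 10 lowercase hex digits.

b362000000

|K| = 9 > B = 5, so first hash the key.
H(K): even-index sum = 435 mod 256 = 179; odd-index sum = 354 mod 256 = 98 → b3 62.
Zero-pad H(K) = b3 62 to 5 bytes: K' = b3 62 00 00 00.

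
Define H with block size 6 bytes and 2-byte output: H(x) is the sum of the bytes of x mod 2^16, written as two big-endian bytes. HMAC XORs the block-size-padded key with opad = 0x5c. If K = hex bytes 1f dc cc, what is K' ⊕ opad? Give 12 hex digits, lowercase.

Key hex bytes 1f dc cc is 3 bytes ≤ B = 6; zero-pad to 6 bytes: K' = 1f dc cc 00 00 00.
XOR each byte with 0x5c: 1f⊕5c=43, dc⊕5c=80, cc⊕5c=90, 00⊕5c=5c, 00⊕5c=5c, 00⊕5c=5c.

4380905c5c5c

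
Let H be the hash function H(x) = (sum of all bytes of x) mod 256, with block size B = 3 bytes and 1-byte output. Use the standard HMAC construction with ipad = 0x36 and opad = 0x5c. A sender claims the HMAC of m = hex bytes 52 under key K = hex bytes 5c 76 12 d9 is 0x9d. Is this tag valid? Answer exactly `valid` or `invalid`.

invalid

Key hex bytes 5c 76 12 d9 is 4 bytes > B = 3, so hash it first: H(key) = bd, then zero-pad to 3 bytes: K' = bd 00 00.
K' ⊕ ipad = 8b 36 36; K' ⊕ opad = e1 5c 5c.
Inner hash: sum = 139+54+54+82 = 329; mod 256 = 73 → 49.
Outer hash (recomputed tag): sum = 225+92+92+73 = 482; mod 256 = 226 → e2.
Recomputed tag = e2; claimed = 9d → mismatch.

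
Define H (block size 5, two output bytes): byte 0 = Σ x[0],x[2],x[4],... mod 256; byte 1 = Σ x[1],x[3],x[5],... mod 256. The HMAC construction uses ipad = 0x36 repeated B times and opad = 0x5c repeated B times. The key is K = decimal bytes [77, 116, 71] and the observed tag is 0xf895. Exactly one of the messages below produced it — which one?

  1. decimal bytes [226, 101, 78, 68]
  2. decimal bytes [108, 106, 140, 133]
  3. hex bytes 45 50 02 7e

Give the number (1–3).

2

Key decimal bytes [77, 116, 71] = 4d 74 47 is 3 bytes ≤ B = 5; zero-pad to 5 bytes: K' = 4d 74 47 00 00.
K' ⊕ ipad = 7b 42 71 36 36; K' ⊕ opad = 11 28 1b 5c 5c.
m1: inner = H(7b 42 71 36 36 e2 65 4e 44) = cb a8; tag = H(11 28 1b 5c 5c cb a8) = 304f
m2: inner = H(7b 42 71 36 36 6c 6a 8c 85) = 11 70; tag = H(11 28 1b 5c 5c 11 70) = f895 ← matches
m3: inner = H(7b 42 71 36 36 45 50 02 7e) = f0 bf; tag = H(11 28 1b 5c 5c f0 bf) = 4774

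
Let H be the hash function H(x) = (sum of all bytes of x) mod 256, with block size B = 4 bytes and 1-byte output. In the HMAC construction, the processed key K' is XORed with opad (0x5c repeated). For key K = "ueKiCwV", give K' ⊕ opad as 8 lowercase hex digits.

Key "ueKiCwV" = 75 65 4b 69 43 77 56 is 7 bytes > B = 4, so hash it first: H(key) = 9e, then zero-pad to 4 bytes: K' = 9e 00 00 00.
XOR each byte with 0x5c: 9e⊕5c=c2, 00⊕5c=5c, 00⊕5c=5c, 00⊕5c=5c.

c25c5c5c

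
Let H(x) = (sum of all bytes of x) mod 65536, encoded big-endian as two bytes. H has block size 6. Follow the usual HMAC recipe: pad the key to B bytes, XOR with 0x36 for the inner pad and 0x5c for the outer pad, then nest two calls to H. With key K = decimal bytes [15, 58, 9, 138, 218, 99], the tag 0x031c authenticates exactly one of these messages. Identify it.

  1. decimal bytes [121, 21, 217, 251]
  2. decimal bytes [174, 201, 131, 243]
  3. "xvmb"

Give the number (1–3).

Key decimal bytes [15, 58, 9, 138, 218, 99] = 0f 3a 09 8a da 63 is exactly B = 6 bytes: K' = 0f 3a 09 8a da 63.
K' ⊕ ipad = 39 0c 3f bc ec 55; K' ⊕ opad = 53 66 55 d6 86 3f.
m1: inner = H(39 0c 3f bc ec 55 79 15 d9 fb) = 04 e3; tag = H(53 66 55 d6 86 3f 04 e3) = 0390
m2: inner = H(39 0c 3f bc ec 55 ae c9 83 f3) = 05 6e; tag = H(53 66 55 d6 86 3f 05 6e) = 031c ← matches
m3: inner = H(39 0c 3f bc ec 55 78 76 6d 62) = 04 3e; tag = H(53 66 55 d6 86 3f 04 3e) = 02eb

2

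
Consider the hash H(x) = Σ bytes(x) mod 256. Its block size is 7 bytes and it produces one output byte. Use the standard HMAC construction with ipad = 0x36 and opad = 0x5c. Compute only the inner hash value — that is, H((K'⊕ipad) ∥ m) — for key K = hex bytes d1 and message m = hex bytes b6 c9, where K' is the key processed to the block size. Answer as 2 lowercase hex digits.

Key hex bytes d1 is 1 byte ≤ B = 7; zero-pad to 7 bytes: K' = d1 00 00 00 00 00 00.
K' ⊕ ipad = e7 36 36 36 36 36 36.
Inner input = e7 36 36 36 36 36 36 ∥ b6 c9.
Inner hash: sum = 231+54+54+54+54+54+54+182+201 = 938; mod 256 = 170 → aa.

aa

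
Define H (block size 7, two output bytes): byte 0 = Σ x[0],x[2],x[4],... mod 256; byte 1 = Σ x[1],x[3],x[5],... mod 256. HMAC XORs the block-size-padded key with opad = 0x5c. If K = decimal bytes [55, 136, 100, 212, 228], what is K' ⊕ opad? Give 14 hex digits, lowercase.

6bd43888b85c5c

Key decimal bytes [55, 136, 100, 212, 228] = 37 88 64 d4 e4 is 5 bytes ≤ B = 7; zero-pad to 7 bytes: K' = 37 88 64 d4 e4 00 00.
XOR each byte with 0x5c: 37⊕5c=6b, 88⊕5c=d4, 64⊕5c=38, d4⊕5c=88, e4⊕5c=b8, 00⊕5c=5c, 00⊕5c=5c.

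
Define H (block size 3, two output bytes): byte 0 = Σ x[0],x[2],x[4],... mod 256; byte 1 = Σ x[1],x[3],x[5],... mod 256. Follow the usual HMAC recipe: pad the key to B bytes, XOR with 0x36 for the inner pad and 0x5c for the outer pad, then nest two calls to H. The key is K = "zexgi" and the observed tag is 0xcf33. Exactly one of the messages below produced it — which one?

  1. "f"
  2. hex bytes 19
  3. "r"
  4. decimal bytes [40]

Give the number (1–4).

Key "zexgi" = 7a 65 78 67 69 is 5 bytes > B = 3, so hash it first: H(key) = 5b cc, then zero-pad to 3 bytes: K' = 5b cc 00.
K' ⊕ ipad = 6d fa 36; K' ⊕ opad = 07 90 5c.
m1: inner = H(6d fa 36 66) = a3 60; tag = H(07 90 5c a3 60) = c333
m2: inner = H(6d fa 36 19) = a3 13; tag = H(07 90 5c a3 13) = 7633
m3: inner = H(6d fa 36 72) = a3 6c; tag = H(07 90 5c a3 6c) = cf33 ← matches
m4: inner = H(6d fa 36 28) = a3 22; tag = H(07 90 5c a3 22) = 8533

3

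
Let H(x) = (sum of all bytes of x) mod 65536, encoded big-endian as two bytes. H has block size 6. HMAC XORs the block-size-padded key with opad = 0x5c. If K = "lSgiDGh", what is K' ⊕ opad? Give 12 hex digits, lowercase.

Key "lSgiDGh" = 6c 53 67 69 44 47 68 is 7 bytes > B = 6, so hash it first: H(key) = 02 82, then zero-pad to 6 bytes: K' = 02 82 00 00 00 00.
XOR each byte with 0x5c: 02⊕5c=5e, 82⊕5c=de, 00⊕5c=5c, 00⊕5c=5c, 00⊕5c=5c, 00⊕5c=5c.

5ede5c5c5c5c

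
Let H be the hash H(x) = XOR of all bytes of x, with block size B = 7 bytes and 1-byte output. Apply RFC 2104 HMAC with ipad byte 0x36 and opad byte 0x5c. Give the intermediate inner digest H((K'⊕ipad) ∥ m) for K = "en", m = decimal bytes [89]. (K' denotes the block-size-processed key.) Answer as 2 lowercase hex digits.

64

Key "en" = 65 6e is 2 bytes ≤ B = 7; zero-pad to 7 bytes: K' = 65 6e 00 00 00 00 00.
K' ⊕ ipad = 53 58 36 36 36 36 36.
Inner input = 53 58 36 36 36 36 36 ∥ 59.
Inner hash: XOR 53⊕58⊕36⊕36⊕36⊕36⊕36⊕59 = 64.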